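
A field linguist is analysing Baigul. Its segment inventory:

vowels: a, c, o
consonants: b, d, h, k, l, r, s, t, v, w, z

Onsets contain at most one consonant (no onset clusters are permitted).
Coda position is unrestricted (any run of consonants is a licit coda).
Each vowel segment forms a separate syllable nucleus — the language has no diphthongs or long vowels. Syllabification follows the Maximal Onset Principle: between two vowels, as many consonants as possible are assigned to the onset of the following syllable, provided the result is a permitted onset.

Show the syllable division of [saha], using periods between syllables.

sa.ha

Vowels present: a, a; each is a nucleus, giving 2 syllables.
/a…a/ gap (V1→V2): /h/ → onset of the next syllable (single consonants are always licit onsets).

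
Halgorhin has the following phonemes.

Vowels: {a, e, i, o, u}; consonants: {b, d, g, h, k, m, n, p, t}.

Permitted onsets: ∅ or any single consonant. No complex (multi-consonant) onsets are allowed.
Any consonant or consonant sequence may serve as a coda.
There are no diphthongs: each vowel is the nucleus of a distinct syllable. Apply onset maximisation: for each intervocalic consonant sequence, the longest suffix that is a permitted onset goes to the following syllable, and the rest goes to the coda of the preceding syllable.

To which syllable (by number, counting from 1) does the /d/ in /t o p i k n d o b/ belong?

Vowels present: o, i, o; each is a nucleus, giving 3 syllables.
Between /o/ (V1) and /i/ (V2): /p/ is a single consonant, so it becomes the next onset.
Between /i/ (V2) and /o/ (V3): /knd/; trying suffixes from longest down, /d/ is the first permitted one, so coda /kn/ | onset /d/.
Result: to.pikn.dob.
The /d/ is in the onset of syllable 3 (/dob/).

3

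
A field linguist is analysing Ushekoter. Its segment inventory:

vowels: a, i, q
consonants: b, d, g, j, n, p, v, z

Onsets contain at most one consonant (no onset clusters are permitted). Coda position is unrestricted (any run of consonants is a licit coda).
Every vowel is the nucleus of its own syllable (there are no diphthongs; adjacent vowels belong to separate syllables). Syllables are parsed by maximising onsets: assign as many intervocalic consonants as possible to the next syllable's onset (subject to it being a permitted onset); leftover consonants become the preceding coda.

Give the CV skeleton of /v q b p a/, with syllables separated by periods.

Nuclei (vowels): q, a → 2 syllables.
/q…a/ gap (V1→V2): /bp/ — longest licit onset from the right is /p/, leaving /b/ as coda.
Syllabification: vqb.pa.
Mapping each syllable to C/V: /vqb/ → CVC, /pa/ → CV.

CVC.CV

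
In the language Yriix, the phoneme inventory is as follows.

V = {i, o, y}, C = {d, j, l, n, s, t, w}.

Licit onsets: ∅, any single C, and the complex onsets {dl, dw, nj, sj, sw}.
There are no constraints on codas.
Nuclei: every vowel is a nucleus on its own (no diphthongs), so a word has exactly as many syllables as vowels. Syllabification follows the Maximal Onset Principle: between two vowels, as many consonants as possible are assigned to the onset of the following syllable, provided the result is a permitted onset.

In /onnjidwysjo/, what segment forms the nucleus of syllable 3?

Vowels present: o, i, y, o; each is a nucleus, giving 4 syllables.
The third nucleus (vowel 3 from the left) is /y/.

y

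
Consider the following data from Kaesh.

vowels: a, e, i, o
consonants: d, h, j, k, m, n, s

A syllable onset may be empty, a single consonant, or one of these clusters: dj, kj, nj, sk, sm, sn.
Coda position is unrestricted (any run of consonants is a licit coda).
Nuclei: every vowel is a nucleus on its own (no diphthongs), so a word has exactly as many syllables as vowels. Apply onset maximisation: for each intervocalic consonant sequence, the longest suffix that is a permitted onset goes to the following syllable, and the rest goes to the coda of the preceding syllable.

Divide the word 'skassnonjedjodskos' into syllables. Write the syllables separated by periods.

skas.sno.nje.djod.skos

Vowels present: a, o, e, o, o; each is a nucleus, giving 5 syllables.
V1 /a/ – V2 /o/: /ssn/ — longest licit onset from the right is /sn/, leaving /s/ as coda.
V2 /o/ – V3 /e/: cluster /nj/ — /nj/ is itself a permitted onset, so the whole cluster goes right; preceding coda = ∅.
V3 /e/ – V4 /o/: /dj/ is a licit onset in full, so it all attaches to the next syllable.
V4 /o/ – V5 /o/: /dsk/ splits as /d/ + /sk/ (/sk/ is the longest suffix that is a licit onset).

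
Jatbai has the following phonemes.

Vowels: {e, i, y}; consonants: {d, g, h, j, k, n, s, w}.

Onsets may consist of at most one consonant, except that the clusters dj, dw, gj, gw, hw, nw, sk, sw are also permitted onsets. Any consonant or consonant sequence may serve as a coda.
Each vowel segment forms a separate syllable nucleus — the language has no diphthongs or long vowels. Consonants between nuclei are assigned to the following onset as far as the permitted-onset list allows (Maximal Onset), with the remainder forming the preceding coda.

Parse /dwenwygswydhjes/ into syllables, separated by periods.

Vowels present: e, y, y, e; each is a nucleus, giving 4 syllables.
/e…y/ gap (V1→V2): /nw/ — entire cluster is a permitted onset → onset /nw/, coda ∅.
/y…y/ gap (V2→V3): /gsw/ splits as /g/ + /sw/ (/sw/ is the longest suffix that is a licit onset).
/y…e/ gap (V3→V4): /dhj/; trying suffixes from longest down, /j/ is the first permitted one, so coda /dh/ | onset /j/.

dwe.nwyg.swydh.jes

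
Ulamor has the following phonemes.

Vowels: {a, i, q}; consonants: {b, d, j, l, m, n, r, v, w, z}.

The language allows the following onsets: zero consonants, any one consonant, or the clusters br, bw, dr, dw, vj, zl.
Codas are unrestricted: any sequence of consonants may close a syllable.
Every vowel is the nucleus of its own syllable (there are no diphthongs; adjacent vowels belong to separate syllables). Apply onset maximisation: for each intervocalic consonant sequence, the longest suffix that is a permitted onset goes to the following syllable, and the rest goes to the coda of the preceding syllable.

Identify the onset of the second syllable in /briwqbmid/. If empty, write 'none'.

w

The vowels are i, q, i — 3 nuclei, so 3 syllables.
σ1/σ2 boundary: /w/ is a single consonant, so it becomes the next onset.
σ2/σ3 boundary: cluster /bm/ — the longest permitted-onset suffix is /m/; onset = /m/, preceding coda = /b/.
Putting it together: bri.wqb.mid.
Syllable 2 is /wqb/: onset /w/, nucleus /q/, coda /b/.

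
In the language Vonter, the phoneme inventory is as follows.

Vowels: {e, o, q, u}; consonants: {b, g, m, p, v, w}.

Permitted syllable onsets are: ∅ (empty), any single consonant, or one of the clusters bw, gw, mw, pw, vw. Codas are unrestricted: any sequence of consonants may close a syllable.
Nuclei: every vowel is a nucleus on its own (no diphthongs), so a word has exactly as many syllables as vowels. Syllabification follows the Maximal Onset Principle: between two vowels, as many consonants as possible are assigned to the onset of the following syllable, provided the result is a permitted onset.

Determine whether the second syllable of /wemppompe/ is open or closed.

closed

Nuclei (vowels): e, o, e → 3 syllables.
V1 /e/ – V2 /o/: /mpp/; trying suffixes from longest down, /p/ is the first permitted one, so coda /mp/ | onset /p/.
V2 /o/ – V3 /e/: /mp/ splits as /m/ + /p/ (/p/ is the longest suffix that is a licit onset).
Putting it together: wemp.pom.pe.
Syllable 2 is /pom/ with coda /m/, so it is closed.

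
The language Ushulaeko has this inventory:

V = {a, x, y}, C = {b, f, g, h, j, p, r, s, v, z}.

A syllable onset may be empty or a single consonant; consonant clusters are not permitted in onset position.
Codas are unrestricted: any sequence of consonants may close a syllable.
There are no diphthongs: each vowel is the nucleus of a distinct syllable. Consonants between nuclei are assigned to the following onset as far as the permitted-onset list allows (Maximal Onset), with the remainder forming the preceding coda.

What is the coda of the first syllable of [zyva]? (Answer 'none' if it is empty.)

The vowels are y, a — 2 nuclei, so 2 syllables.
σ1/σ2 boundary: /v/ is a single consonant, so it becomes the next onset.
Syllabification: zy.va.
Syllable 1 is /zy/: onset /z/, nucleus /y/, coda ∅.

none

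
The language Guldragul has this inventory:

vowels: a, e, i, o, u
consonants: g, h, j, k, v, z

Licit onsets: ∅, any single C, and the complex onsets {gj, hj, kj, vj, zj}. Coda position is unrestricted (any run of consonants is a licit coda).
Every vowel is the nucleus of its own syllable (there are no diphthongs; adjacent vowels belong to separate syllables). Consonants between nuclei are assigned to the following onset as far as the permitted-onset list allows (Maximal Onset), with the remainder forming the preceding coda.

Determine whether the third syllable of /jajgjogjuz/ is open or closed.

The vowels are a, o, u — 3 nuclei, so 3 syllables.
Between /a/ (V1) and /o/ (V2): /jgj/ — longest licit onset from the right is /gj/, leaving /j/ as coda.
Between /o/ (V2) and /u/ (V3): cluster /gj/ — /gj/ is itself a permitted onset, so the whole cluster goes right; preceding coda = ∅.
Putting it together: jaj.gjo.gjuz.
Syllable 3 is /gjuz/ with coda /z/, so it is closed.

closed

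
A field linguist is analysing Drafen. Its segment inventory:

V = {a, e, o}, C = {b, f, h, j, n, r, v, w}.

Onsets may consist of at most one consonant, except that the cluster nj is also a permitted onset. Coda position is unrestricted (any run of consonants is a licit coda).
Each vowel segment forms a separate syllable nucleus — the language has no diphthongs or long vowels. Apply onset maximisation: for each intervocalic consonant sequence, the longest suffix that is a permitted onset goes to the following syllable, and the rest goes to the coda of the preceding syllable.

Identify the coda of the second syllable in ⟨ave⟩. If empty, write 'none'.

The vowels are a, e — 2 nuclei, so 2 syllables.
σ1/σ2 boundary: /v/ → onset of the next syllable (single consonants are always licit onsets).
Putting it together: a.ve.
Syllable 2 is /ve/: onset /v/, nucleus /e/, coda ∅.

none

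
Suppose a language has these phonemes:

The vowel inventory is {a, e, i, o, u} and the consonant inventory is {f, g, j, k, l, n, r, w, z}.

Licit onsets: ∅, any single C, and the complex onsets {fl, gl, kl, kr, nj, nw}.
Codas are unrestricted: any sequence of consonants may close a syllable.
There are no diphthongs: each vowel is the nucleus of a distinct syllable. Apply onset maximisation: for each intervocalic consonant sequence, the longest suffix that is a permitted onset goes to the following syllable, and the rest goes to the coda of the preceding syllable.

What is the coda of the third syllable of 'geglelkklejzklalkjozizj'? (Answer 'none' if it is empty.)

Nuclei (vowels): e, e, e, a, o, i → 6 syllables.
σ1/σ2 boundary: cluster /gl/ — /gl/ is itself a permitted onset, so the whole cluster goes right; preceding coda = ∅.
σ2/σ3 boundary: /lkkl/ splits as /lk/ + /kl/ (/kl/ is the longest suffix that is a licit onset).
σ3/σ4 boundary: cluster /jzkl/ — the longest permitted-onset suffix is /kl/; onset = /kl/, preceding coda = /jz/.
σ4/σ5 boundary: /lkj/ splits as /lk/ + /j/ (/j/ is the longest suffix that is a licit onset).
σ5/σ6 boundary: just /z/ — single C goes to the following onset.
Putting it together: ge.glelk.klejz.klalk.jo.zizj.
Syllable 3 is /klejz/: onset /kl/, nucleus /e/, coda /jz/.

jz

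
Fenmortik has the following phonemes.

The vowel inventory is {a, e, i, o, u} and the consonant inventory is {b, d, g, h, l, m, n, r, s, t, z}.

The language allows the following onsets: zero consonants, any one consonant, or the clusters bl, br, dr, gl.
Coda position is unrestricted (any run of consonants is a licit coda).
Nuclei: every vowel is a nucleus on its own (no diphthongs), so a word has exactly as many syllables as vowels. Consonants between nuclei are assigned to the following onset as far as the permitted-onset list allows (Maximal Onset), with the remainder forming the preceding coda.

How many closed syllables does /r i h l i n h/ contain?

2

The vowels are i, i — 2 nuclei, so 2 syllables.
σ1/σ2 boundary: /hl/ splits as /h/ + /l/ (/l/ is the longest suffix that is a licit onset).
Result: rih.linh.
Classifying each syllable: /rih/ (closed), /linh/ (closed).
Closed syllables: 2.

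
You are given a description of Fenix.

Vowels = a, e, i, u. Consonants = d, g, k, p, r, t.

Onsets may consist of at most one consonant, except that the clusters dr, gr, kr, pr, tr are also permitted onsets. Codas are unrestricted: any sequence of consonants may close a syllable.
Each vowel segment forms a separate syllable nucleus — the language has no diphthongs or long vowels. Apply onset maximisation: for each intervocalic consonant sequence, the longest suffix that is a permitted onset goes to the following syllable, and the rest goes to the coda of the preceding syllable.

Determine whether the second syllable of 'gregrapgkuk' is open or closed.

Nuclei (vowels): e, a, u → 3 syllables.
V1 /e/ – V2 /a/: cluster /gr/ — /gr/ is itself a permitted onset, so the whole cluster goes right; preceding coda = ∅.
V2 /a/ – V3 /u/: /pgk/ — longest licit onset from the right is /k/, leaving /pg/ as coda.
Putting it together: gre.grapg.kuk.
Syllable 2 is /grapg/ with coda /pg/, so it is closed.

closed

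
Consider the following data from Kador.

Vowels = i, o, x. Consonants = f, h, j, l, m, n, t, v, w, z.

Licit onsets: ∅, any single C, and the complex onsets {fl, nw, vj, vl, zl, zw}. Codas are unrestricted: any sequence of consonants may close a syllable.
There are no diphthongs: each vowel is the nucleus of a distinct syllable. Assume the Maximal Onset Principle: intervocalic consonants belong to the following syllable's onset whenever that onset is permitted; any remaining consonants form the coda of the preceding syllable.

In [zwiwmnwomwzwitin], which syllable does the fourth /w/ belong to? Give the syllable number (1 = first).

2

Nuclei (vowels): i, o, i, i → 4 syllables.
Between /i/ (V1) and /o/ (V2): /wmnw/ splits as /wm/ + /nw/ (/nw/ is the longest suffix that is a licit onset).
Between /o/ (V2) and /i/ (V3): /mwzw/ — longest licit onset from the right is /zw/, leaving /mw/ as coda.
Between /i/ (V3) and /i/ (V4): /t/ is a single consonant, so it becomes the next onset.
So the parse is zwiwm.nwomw.zwi.tin.
The fourth /w/ is in the coda of syllable 2 (/nwomw/).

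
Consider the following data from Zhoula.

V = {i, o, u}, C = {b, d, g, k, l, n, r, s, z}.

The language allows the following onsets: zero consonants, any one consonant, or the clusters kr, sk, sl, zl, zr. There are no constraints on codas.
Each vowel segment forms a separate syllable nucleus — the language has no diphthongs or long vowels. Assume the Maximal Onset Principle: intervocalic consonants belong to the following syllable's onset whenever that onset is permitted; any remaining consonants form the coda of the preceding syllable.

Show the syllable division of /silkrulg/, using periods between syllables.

sil.krulg

The vowels are i, u — 2 nuclei, so 2 syllables.
/i…u/ gap (V1→V2): cluster /lkr/ — the longest permitted-onset suffix is /kr/; onset = /kr/, preceding coda = /l/.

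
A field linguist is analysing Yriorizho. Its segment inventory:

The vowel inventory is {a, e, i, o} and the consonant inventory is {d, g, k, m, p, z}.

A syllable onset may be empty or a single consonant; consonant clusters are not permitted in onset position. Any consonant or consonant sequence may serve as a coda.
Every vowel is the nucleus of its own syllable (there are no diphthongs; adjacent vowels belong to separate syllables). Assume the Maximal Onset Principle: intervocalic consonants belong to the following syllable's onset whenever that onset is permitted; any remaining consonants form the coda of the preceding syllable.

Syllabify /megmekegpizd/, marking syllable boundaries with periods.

meg.me.keg.pizd

Nuclei (vowels): e, e, e, i → 4 syllables.
Between /e/ (V1) and /e/ (V2): /gm/; trying suffixes from longest down, /m/ is the first permitted one, so coda /g/ | onset /m/.
Between /e/ (V2) and /e/ (V3): /k/ is a single consonant, so it becomes the next onset.
Between /e/ (V3) and /i/ (V4): /gp/ splits as /g/ + /p/ (/p/ is the longest suffix that is a licit onset).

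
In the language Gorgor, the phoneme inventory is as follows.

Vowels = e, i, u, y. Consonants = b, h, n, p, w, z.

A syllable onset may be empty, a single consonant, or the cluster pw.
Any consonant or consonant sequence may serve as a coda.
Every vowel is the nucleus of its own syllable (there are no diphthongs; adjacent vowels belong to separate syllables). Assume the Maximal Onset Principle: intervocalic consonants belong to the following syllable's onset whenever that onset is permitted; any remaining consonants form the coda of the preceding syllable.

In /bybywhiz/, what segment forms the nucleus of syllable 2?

Vowels present: y, y, i; each is a nucleus, giving 3 syllables.
The second nucleus (vowel 2 from the left) is /y/.

y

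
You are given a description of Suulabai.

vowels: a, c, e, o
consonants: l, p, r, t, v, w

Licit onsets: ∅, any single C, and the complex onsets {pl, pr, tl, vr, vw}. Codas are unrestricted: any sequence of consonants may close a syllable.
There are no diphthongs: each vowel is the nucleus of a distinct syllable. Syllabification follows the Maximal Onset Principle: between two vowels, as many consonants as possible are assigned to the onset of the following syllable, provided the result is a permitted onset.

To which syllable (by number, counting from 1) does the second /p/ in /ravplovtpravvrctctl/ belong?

Nuclei (vowels): a, o, a, c, c → 5 syllables.
Between /a/ (V1) and /o/ (V2): /vpl/; trying suffixes from longest down, /pl/ is the first permitted one, so coda /v/ | onset /pl/.
Between /o/ (V2) and /a/ (V3): cluster /vtpr/ — the longest permitted-onset suffix is /pr/; onset = /pr/, preceding coda = /vt/.
Between /a/ (V3) and /c/ (V4): /vvr/; trying suffixes from longest down, /vr/ is the first permitted one, so coda /v/ | onset /vr/.
Between /c/ (V4) and /c/ (V5): just /t/ — single C goes to the following onset.
Putting it together: rav.plovt.prav.vrc.tctl.
The second /p/ is in the onset of syllable 3 (/prav/).

3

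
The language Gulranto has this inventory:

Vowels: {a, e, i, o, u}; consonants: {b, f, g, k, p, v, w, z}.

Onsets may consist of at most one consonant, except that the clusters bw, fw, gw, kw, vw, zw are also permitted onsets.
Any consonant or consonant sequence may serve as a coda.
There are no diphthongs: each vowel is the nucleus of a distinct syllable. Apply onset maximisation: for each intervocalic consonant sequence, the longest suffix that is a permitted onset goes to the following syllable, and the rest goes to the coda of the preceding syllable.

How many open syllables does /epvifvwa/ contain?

Nuclei (vowels): e, i, a → 3 syllables.
/e…i/ gap (V1→V2): cluster /pv/ — the longest permitted-onset suffix is /v/; onset = /v/, preceding coda = /p/.
/i…a/ gap (V2→V3): cluster /fvw/ — the longest permitted-onset suffix is /vw/; onset = /vw/, preceding coda = /f/.
Result: ep.vif.vwa.
Classifying each syllable: /ep/ (closed), /vif/ (closed), /vwa/ (open).
Open syllables: 1.

1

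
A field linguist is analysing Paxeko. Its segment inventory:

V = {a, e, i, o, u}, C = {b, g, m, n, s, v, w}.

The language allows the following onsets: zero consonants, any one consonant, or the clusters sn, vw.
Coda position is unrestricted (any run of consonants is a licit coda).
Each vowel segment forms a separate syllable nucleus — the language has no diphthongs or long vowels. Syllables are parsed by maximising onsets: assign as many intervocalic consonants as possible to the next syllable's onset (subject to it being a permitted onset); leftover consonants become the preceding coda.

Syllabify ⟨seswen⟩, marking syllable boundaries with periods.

Vowels present: e, e; each is a nucleus, giving 2 syllables.
Between /e/ (V1) and /e/ (V2): /sw/; trying suffixes from longest down, /w/ is the first permitted one, so coda /s/ | onset /w/.

ses.wen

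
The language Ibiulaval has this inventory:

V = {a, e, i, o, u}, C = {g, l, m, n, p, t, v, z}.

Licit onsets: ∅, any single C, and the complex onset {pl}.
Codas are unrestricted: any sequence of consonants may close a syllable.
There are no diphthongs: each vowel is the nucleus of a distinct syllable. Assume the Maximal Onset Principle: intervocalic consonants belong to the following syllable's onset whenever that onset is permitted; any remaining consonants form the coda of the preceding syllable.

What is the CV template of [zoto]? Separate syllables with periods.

Nuclei (vowels): o, o → 2 syllables.
σ1/σ2 boundary: /t/ → onset of the next syllable (single consonants are always licit onsets).
So the parse is zo.to.
Mapping each syllable to C/V: /zo/ → CV, /to/ → CV.

CV.CV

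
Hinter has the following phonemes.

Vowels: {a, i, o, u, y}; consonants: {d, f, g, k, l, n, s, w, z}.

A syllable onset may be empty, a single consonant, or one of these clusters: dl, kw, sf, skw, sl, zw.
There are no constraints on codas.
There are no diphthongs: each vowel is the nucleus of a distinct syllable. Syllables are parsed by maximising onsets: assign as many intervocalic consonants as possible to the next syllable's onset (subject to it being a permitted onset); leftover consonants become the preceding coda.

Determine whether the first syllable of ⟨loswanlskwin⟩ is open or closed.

Vowels present: o, a, i; each is a nucleus, giving 3 syllables.
/o…a/ gap (V1→V2): /sw/ splits as /s/ + /w/ (/w/ is the longest suffix that is a licit onset).
/a…i/ gap (V2→V3): /nlskw/ splits as /nl/ + /skw/ (/skw/ is the longest suffix that is a licit onset).
Syllabification: los.wanl.skwin.
Syllable 1 is /los/ with coda /s/, so it is closed.

closed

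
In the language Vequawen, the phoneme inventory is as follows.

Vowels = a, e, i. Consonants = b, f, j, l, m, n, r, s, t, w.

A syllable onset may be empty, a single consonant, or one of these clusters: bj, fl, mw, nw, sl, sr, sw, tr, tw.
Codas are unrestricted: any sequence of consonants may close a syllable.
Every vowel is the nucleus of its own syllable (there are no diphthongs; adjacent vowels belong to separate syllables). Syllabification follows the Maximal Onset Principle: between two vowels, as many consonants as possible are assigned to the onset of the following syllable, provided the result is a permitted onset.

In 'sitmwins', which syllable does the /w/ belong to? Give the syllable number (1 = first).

2

Vowels present: i, i; each is a nucleus, giving 2 syllables.
V1 /i/ – V2 /i/: cluster /tmw/ — the longest permitted-onset suffix is /mw/; onset = /mw/, preceding coda = /t/.
Syllabification: sit.mwins.
The /w/ is in the onset of syllable 2 (/mwins/).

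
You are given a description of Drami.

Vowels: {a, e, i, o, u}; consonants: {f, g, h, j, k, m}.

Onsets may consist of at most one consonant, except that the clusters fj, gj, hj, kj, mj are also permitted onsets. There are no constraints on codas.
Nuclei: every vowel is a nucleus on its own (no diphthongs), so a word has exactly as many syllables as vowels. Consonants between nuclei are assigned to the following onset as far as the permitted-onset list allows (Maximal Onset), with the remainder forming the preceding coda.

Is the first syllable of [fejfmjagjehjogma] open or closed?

closed

Vowels present: e, a, e, o, a; each is a nucleus, giving 5 syllables.
/e…a/ gap (V1→V2): /jfmj/ — longest licit onset from the right is /mj/, leaving /jf/ as coda.
/a…e/ gap (V2→V3): /gj/ is a licit onset in full, so it all attaches to the next syllable.
/e…o/ gap (V3→V4): cluster /hj/ — /hj/ is itself a permitted onset, so the whole cluster goes right; preceding coda = ∅.
/o…a/ gap (V4→V5): /gm/; trying suffixes from longest down, /m/ is the first permitted one, so coda /g/ | onset /m/.
Result: fejf.mja.gje.hjog.ma.
Syllable 1 is /fejf/ with coda /jf/, so it is closed.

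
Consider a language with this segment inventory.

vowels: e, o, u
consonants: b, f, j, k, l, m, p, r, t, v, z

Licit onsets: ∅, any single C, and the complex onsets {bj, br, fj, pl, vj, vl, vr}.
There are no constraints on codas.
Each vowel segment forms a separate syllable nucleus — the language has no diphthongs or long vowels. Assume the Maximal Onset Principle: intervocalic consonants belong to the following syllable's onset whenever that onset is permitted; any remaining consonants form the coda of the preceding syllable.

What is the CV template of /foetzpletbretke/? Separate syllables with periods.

CV.VCC.CCVC.CCVC.CV

The vowels are o, e, e, e, e — 5 nuclei, so 5 syllables.
/o…e/ gap (V1→V2): hiatus — the boundary sits between the two vowels.
/e…e/ gap (V2→V3): /tzpl/ splits as /tz/ + /pl/ (/pl/ is the longest suffix that is a licit onset).
/e…e/ gap (V3→V4): /tbr/ — longest licit onset from the right is /br/, leaving /t/ as coda.
/e…e/ gap (V4→V5): /tk/ — longest licit onset from the right is /k/, leaving /t/ as coda.
Putting it together: fo.etz.plet.bret.ke.
Mapping each syllable to C/V: /fo/ → CV, /etz/ → VCC, /plet/ → CCVC, /bret/ → CCVC, /ke/ → CV.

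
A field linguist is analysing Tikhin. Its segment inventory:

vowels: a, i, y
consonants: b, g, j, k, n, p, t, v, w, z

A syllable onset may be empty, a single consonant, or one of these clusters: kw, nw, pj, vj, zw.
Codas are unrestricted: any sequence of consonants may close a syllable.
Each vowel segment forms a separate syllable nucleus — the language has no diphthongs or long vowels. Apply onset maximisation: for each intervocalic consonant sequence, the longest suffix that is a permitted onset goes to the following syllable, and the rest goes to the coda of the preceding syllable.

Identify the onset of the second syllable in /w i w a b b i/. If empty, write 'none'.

Nuclei (vowels): i, a, i → 3 syllables.
Between /i/ (V1) and /a/ (V2): just /w/ — single C goes to the following onset.
Between /a/ (V2) and /i/ (V3): cluster /bb/ — the longest permitted-onset suffix is /b/; onset = /b/, preceding coda = /b/.
Syllabification: wi.wab.bi.
Syllable 2 is /wab/: onset /w/, nucleus /a/, coda /b/.

w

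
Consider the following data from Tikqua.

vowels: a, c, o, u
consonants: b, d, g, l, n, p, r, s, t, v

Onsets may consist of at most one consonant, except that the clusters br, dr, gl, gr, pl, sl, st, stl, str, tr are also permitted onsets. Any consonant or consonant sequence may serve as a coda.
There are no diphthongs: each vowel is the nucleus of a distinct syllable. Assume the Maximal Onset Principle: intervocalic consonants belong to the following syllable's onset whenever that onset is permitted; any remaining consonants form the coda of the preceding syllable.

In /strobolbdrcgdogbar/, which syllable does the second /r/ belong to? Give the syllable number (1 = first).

3

Vowels present: o, o, c, o, a; each is a nucleus, giving 5 syllables.
/o…o/ gap (V1→V2): /b/ is a single consonant, so it becomes the next onset.
/o…c/ gap (V2→V3): /lbdr/; trying suffixes from longest down, /dr/ is the first permitted one, so coda /lb/ | onset /dr/.
/c…o/ gap (V3→V4): /gd/; trying suffixes from longest down, /d/ is the first permitted one, so coda /g/ | onset /d/.
/o…a/ gap (V4→V5): /gb/; trying suffixes from longest down, /b/ is the first permitted one, so coda /g/ | onset /b/.
Putting it together: stro.bolb.drcg.dog.bar.
The second /r/ is in the onset of syllable 3 (/drcg/).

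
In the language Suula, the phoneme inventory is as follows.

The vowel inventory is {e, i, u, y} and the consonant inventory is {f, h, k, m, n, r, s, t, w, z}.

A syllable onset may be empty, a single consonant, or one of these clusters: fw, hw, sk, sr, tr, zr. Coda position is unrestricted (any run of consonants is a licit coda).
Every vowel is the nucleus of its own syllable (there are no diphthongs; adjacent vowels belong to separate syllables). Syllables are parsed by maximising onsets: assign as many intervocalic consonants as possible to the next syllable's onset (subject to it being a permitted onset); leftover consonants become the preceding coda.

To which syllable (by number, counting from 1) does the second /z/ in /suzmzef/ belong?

2

The vowels are u, e — 2 nuclei, so 2 syllables.
Between /u/ (V1) and /e/ (V2): cluster /zmz/ — the longest permitted-onset suffix is /z/; onset = /z/, preceding coda = /zm/.
Syllabification: suzm.zef.
The second /z/ is in the onset of syllable 2 (/zef/).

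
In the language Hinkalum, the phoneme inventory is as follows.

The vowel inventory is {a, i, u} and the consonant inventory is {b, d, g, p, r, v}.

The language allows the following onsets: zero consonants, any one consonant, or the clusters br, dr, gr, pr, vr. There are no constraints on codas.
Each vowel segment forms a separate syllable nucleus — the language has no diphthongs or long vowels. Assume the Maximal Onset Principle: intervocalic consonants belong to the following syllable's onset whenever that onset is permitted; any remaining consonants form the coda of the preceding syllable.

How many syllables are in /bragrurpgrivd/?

Nuclei (vowels): a, u, i → 3 syllables.

3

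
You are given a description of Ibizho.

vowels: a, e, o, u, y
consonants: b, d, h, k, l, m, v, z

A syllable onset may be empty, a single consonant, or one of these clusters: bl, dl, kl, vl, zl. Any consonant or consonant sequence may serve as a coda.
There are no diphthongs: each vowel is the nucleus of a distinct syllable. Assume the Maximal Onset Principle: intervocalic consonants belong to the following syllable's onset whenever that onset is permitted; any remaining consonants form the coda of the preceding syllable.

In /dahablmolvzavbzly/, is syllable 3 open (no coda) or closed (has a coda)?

closed

Vowels present: a, a, o, a, y; each is a nucleus, giving 5 syllables.
/a…a/ gap (V1→V2): /h/ → onset of the next syllable (single consonants are always licit onsets).
/a…o/ gap (V2→V3): /blm/; trying suffixes from longest down, /m/ is the first permitted one, so coda /bl/ | onset /m/.
/o…a/ gap (V3→V4): /lvz/ splits as /lv/ + /z/ (/z/ is the longest suffix that is a licit onset).
/a…y/ gap (V4→V5): /vbzl/ — longest licit onset from the right is /zl/, leaving /vb/ as coda.
So the parse is da.habl.molv.zavb.zly.
Syllable 3 is /molv/ with coda /lv/, so it is closed.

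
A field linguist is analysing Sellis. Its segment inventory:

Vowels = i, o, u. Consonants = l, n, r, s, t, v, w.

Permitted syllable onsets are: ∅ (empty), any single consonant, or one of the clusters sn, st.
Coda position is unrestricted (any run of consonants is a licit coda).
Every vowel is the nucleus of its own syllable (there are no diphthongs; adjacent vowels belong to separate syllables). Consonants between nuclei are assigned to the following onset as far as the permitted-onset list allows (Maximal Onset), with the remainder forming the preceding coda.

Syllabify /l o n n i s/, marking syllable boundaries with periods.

Vowels present: o, i; each is a nucleus, giving 2 syllables.
V1 /o/ – V2 /i/: cluster /nn/ — the longest permitted-onset suffix is /n/; onset = /n/, preceding coda = /n/.

lon.nis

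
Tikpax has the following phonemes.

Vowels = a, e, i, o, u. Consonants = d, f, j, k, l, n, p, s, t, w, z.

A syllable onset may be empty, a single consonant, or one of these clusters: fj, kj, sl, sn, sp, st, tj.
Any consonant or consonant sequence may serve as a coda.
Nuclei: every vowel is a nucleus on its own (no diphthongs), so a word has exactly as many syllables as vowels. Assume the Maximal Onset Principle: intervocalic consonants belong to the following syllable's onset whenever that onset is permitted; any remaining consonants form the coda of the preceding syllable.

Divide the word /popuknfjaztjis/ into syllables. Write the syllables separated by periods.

The vowels are o, u, a, i — 4 nuclei, so 4 syllables.
Between /o/ (V1) and /u/ (V2): /p/ → onset of the next syllable (single consonants are always licit onsets).
Between /u/ (V2) and /a/ (V3): /knfj/; trying suffixes from longest down, /fj/ is the first permitted one, so coda /kn/ | onset /fj/.
Between /a/ (V3) and /i/ (V4): /ztj/; trying suffixes from longest down, /tj/ is the first permitted one, so coda /z/ | onset /tj/.

po.pukn.fjaz.tjis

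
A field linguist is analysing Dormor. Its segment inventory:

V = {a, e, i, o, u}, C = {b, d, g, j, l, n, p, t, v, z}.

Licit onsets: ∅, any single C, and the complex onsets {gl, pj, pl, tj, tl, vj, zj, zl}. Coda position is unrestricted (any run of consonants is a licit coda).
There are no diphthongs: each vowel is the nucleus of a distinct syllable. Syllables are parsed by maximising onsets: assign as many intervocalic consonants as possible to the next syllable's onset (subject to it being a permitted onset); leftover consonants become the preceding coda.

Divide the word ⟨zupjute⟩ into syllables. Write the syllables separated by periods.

zu.pju.te

The vowels are u, u, e — 3 nuclei, so 3 syllables.
/u…u/ gap (V1→V2): cluster /pj/ — /pj/ is itself a permitted onset, so the whole cluster goes right; preceding coda = ∅.
/u…e/ gap (V2→V3): just /t/ — single C goes to the following onset.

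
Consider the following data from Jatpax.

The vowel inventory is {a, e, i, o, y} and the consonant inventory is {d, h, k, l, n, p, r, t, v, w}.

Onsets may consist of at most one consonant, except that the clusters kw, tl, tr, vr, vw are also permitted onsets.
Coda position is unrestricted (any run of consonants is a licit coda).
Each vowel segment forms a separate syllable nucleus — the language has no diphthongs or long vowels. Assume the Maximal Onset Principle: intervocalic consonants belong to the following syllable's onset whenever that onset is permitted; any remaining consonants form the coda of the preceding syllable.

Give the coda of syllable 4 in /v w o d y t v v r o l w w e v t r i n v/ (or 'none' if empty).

v

Nuclei (vowels): o, y, o, e, i → 5 syllables.
Between /o/ (V1) and /y/ (V2): /d/ → onset of the next syllable (single consonants are always licit onsets).
Between /y/ (V2) and /o/ (V3): cluster /tvvr/ — the longest permitted-onset suffix is /vr/; onset = /vr/, preceding coda = /tv/.
Between /o/ (V3) and /e/ (V4): /lww/; trying suffixes from longest down, /w/ is the first permitted one, so coda /lw/ | onset /w/.
Between /e/ (V4) and /i/ (V5): /vtr/ — longest licit onset from the right is /tr/, leaving /v/ as coda.
Result: vwo.dytv.vrolw.wev.trinv.
Syllable 4 is /wev/: onset /w/, nucleus /e/, coda /v/.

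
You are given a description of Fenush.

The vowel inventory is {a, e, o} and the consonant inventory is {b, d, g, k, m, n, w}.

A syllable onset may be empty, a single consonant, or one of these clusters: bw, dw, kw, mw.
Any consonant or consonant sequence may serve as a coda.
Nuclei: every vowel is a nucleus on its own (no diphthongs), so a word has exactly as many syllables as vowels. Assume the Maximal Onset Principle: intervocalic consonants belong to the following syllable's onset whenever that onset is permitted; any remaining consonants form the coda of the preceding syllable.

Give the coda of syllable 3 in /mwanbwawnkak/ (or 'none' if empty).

The vowels are a, a, a — 3 nuclei, so 3 syllables.
Between /a/ (V1) and /a/ (V2): /nbw/ splits as /n/ + /bw/ (/bw/ is the longest suffix that is a licit onset).
Between /a/ (V2) and /a/ (V3): cluster /wnk/ — the longest permitted-onset suffix is /k/; onset = /k/, preceding coda = /wn/.
Putting it together: mwan.bwawn.kak.
Syllable 3 is /kak/: onset /k/, nucleus /a/, coda /k/.

k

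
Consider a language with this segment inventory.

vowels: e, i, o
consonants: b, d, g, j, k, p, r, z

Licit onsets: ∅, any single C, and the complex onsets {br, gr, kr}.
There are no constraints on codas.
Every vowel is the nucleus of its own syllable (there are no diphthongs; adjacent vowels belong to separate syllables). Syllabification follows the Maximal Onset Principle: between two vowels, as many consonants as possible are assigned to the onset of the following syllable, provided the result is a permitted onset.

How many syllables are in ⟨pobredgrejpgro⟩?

4

The vowels are o, e, e, o — 4 nuclei, so 4 syllables.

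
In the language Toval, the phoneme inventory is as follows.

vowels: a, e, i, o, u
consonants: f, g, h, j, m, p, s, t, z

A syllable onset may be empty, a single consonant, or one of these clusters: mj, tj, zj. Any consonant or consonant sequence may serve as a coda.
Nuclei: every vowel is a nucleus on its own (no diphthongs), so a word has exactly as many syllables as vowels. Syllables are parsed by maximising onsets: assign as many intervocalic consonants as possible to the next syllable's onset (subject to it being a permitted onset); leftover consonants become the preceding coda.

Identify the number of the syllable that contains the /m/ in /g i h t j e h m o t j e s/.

Vowels present: i, e, o, e; each is a nucleus, giving 4 syllables.
/i…e/ gap (V1→V2): /htj/; trying suffixes from longest down, /tj/ is the first permitted one, so coda /h/ | onset /tj/.
/e…o/ gap (V2→V3): /hm/ — longest licit onset from the right is /m/, leaving /h/ as coda.
/o…e/ gap (V3→V4): /tj/ — entire cluster is a permitted onset → onset /tj/, coda ∅.
Putting it together: gih.tjeh.mo.tjes.
The /m/ is in the onset of syllable 3 (/mo/).

3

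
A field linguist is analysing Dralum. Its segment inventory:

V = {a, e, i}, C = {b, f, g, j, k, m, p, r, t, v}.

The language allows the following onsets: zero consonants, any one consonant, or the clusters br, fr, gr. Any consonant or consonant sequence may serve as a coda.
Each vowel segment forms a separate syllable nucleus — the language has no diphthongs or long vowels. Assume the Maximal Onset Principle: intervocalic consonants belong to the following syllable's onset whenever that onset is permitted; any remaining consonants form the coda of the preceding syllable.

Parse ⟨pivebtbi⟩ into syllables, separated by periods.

pi.vebt.bi

Nuclei (vowels): i, e, i → 3 syllables.
Between /i/ (V1) and /e/ (V2): just /v/ — single C goes to the following onset.
Between /e/ (V2) and /i/ (V3): /btb/; trying suffixes from longest down, /b/ is the first permitted one, so coda /bt/ | onset /b/.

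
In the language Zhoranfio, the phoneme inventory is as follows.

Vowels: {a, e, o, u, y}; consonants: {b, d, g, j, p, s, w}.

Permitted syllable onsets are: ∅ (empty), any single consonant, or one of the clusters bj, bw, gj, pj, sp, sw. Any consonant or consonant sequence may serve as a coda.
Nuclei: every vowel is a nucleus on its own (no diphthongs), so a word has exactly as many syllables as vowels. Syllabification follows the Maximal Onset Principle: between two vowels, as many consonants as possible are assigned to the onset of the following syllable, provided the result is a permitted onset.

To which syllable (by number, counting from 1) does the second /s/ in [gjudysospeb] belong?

Nuclei (vowels): u, y, o, e → 4 syllables.
Between /u/ (V1) and /y/ (V2): just /d/ — single C goes to the following onset.
Between /y/ (V2) and /o/ (V3): /s/ → onset of the next syllable (single consonants are always licit onsets).
Between /o/ (V3) and /e/ (V4): /sp/ — entire cluster is a permitted onset → onset /sp/, coda ∅.
Putting it together: gju.dy.so.speb.
The second /s/ is in the onset of syllable 4 (/speb/).

4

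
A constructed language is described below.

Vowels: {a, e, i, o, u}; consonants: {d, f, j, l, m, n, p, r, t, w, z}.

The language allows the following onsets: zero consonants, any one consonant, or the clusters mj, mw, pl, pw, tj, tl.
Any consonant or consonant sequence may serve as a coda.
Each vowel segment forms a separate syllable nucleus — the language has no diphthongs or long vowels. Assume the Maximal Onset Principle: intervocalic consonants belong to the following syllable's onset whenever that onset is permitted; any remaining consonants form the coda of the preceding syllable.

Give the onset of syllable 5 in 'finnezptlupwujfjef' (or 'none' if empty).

j

Nuclei (vowels): i, e, u, u, e → 5 syllables.
V1 /i/ – V2 /e/: /nn/ splits as /n/ + /n/ (/n/ is the longest suffix that is a licit onset).
V2 /e/ – V3 /u/: /zptl/; trying suffixes from longest down, /tl/ is the first permitted one, so coda /zp/ | onset /tl/.
V3 /u/ – V4 /u/: /pw/ is a licit onset in full, so it all attaches to the next syllable.
V4 /u/ – V5 /e/: /jfj/ — longest licit onset from the right is /j/, leaving /jf/ as coda.
Syllabification: fin.nezp.tlu.pwujf.jef.
Syllable 5 is /jef/: onset /j/, nucleus /e/, coda /f/.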